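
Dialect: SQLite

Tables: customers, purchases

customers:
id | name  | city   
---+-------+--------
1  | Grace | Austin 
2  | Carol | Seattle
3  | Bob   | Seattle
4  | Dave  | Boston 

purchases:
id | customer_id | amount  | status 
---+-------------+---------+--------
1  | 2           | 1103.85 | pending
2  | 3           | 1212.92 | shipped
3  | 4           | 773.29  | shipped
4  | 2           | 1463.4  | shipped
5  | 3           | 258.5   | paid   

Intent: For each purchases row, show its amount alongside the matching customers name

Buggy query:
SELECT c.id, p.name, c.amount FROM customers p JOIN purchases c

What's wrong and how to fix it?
Bug: JOIN with no ON clause produces a cartesian product; every purchases row pairs with every customers row

Fix: Add ON c.customer_id = p.id to the JOIN

Corrected query:
SELECT c.id, p.name, c.amount FROM customers p JOIN purchases c ON c.customer_id = p.id

Result:
id | name  | amount 
---+-------+--------
1  | Carol | 1103.85
2  | Bob   | 1212.92
3  | Dave  | 773.29 
4  | Carol | 1463.4 
5  | Bob   | 258.5  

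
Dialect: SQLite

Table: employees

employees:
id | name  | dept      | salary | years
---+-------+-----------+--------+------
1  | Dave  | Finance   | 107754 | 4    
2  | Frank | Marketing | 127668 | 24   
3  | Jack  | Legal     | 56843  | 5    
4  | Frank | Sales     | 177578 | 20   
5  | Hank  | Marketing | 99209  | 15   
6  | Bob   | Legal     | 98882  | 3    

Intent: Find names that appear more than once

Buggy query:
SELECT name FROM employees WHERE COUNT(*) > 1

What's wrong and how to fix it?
Bug: COUNT(*) is an aggregate and cannot be used in WHERE

Fix: GROUP BY name, then filter groups with HAVING COUNT(*) > 1

Corrected query:
SELECT name FROM employees GROUP BY name HAVING COUNT(*) > 1

Result:
name 
-----
Frank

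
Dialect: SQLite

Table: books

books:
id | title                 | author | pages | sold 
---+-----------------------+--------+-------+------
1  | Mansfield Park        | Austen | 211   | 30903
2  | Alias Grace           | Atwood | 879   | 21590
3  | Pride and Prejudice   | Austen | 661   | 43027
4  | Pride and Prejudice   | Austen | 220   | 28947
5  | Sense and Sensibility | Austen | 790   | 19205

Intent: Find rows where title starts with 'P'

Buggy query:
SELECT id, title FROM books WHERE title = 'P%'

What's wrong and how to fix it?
Bug: Wildcards only work with LIKE; '=' treats '%' as a literal character

Fix: Use LIKE for wildcard pattern matching

Corrected query:
SELECT id, title FROM books WHERE title LIKE 'P%'

Result:
id | title              
---+--------------------
3  | Pride and Prejudice
4  | Pride and Prejudice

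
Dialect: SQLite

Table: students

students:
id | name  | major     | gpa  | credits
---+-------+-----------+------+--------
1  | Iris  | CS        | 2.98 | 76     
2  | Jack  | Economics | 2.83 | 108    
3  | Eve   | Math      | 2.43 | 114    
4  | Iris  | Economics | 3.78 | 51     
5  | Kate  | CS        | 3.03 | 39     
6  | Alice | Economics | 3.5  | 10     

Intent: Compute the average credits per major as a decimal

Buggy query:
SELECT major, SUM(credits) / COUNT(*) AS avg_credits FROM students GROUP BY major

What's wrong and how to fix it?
Bug: SUM(credits) and COUNT(*) are both integers; the division truncates the fractional part

Fix: Cast one side to REAL so the division keeps the fractional part

Corrected query:
SELECT major, SUM(credits) * 1.0 / COUNT(*) AS avg_credits FROM students GROUP BY major

Result:
major     | avg_credits
----------+------------
CS        | 57.5       
Economics | 56.333333  
Math      | 114        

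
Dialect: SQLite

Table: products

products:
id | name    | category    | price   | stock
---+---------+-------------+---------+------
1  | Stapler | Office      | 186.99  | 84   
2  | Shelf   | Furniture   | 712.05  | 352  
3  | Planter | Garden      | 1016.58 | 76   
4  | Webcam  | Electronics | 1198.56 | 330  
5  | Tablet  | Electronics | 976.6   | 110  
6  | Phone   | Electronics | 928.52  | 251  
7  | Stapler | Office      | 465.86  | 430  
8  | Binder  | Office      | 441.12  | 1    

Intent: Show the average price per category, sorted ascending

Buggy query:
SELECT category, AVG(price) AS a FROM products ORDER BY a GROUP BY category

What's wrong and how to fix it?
Bug: GROUP BY must precede ORDER BY

Fix: Reorder: SELECT … FROM … GROUP BY … ORDER BY …

Corrected query:
SELECT category, AVG(price) AS a FROM products GROUP BY category ORDER BY a

Result:
category    | a         
------------+-----------
Office      | 364.656667
Furniture   | 712.05    
Garden      | 1016.58   
Electronics | 1034.56   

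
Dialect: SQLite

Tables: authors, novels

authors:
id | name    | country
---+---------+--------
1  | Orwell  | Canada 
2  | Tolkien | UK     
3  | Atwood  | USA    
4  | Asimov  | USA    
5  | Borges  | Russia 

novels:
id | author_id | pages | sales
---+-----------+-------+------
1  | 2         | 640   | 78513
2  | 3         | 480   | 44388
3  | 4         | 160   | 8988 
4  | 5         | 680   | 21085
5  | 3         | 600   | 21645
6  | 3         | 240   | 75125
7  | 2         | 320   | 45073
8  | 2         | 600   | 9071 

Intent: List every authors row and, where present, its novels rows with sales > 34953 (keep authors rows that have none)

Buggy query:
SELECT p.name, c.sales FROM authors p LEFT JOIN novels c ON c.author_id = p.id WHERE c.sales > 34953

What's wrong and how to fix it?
Bug: Filtering c.sales in WHERE discards the NULL rows produced by LEFT JOIN, turning it into an inner join

Fix: Put 'c.sales > 34953' in the JOIN's ON clause instead of WHERE

Corrected query:
SELECT p.name, c.sales FROM authors p LEFT JOIN novels c ON c.author_id = p.id AND c.sales > 34953

Result:
name    | sales
--------+------
Orwell  | NULL 
Tolkien | 45073
Tolkien | 78513
Atwood  | 44388
Atwood  | 75125
Asimov  | NULL 
Borges  | NULL 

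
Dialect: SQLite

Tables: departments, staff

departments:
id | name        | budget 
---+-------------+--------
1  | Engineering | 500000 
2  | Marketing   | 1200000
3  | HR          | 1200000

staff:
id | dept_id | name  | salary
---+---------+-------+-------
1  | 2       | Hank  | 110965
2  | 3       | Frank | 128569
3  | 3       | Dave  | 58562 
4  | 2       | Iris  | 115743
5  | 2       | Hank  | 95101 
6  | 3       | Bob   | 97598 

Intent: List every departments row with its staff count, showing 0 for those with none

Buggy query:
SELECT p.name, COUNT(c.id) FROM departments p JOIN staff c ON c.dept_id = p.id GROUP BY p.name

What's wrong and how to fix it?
Bug: INNER JOIN drops departments rows that have no matching staff rows

Fix: Switch to LEFT JOIN to retain unmatched parent rows

Corrected query:
SELECT p.name, COUNT(c.id) FROM departments p LEFT JOIN staff c ON c.dept_id = p.id GROUP BY p.name

Result:
name        | COUNT(c.id)
------------+------------
Engineering | 0          
HR          | 3          
Marketing   | 3          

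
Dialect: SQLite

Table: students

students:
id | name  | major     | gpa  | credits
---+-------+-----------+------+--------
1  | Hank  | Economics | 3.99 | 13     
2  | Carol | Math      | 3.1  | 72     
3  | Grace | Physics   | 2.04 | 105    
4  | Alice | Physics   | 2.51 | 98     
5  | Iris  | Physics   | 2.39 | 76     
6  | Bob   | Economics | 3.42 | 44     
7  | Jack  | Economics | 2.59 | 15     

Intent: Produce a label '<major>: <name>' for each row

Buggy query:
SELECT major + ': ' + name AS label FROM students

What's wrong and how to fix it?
Bug: '+' is numeric addition; on text columns SQLite converts them to 0 instead of concatenating

Fix: Use the || operator for string concatenation

Corrected query:
SELECT major || ': ' || name AS label FROM students

Result:
label          
---------------
Economics: Hank
Math: Carol    
Physics: Grace 
Physics: Alice 
Physics: Iris  
Economics: Bob 
Economics: Jack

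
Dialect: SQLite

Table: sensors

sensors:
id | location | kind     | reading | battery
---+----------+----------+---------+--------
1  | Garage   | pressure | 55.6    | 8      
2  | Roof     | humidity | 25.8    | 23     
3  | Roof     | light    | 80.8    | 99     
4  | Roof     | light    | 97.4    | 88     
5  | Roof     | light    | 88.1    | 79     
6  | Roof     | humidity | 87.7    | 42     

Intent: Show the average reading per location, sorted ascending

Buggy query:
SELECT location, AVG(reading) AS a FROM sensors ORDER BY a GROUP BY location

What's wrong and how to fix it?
Bug: ORDER BY appears before GROUP BY; SQL clause order requires GROUP BY first

Fix: Reorder: SELECT … FROM … GROUP BY … ORDER BY …

Corrected query:
SELECT location, AVG(reading) AS a FROM sensors GROUP BY location ORDER BY a

Result:
location | a    
---------+------
Garage   | 55.6 
Roof     | 75.96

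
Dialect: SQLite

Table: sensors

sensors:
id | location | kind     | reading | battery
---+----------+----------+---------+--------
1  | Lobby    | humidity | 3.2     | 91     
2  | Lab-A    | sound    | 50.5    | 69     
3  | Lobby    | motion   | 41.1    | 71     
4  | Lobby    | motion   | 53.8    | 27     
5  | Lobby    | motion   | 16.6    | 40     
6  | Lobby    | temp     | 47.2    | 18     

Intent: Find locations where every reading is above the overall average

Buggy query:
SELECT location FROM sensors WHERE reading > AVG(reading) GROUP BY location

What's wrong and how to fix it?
Bug: WHERE evaluates per row before aggregation, so AVG() is unavailable

Fix: Compute the overall average in a scalar subquery and compare each group's MIN against it in HAVING

Corrected query:
SELECT location FROM sensors GROUP BY location HAVING MIN(reading) > (SELECT AVG(reading) FROM sensors)

Result:
location
--------
Lab-A   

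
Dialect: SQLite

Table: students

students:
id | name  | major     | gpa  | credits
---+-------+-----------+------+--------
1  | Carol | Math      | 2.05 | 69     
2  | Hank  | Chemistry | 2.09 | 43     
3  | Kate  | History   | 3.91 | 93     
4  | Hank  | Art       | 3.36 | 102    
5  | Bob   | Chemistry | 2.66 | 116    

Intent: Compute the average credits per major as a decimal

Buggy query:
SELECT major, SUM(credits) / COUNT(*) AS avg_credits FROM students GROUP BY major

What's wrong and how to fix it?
Bug: SUM(credits) and COUNT(*) are both integers; the division truncates the fractional part

Fix: Multiply by 1.0 (or CAST to REAL) to force floating-point division

Corrected query:
SELECT major, SUM(credits) * 1.0 / COUNT(*) AS avg_credits FROM students GROUP BY major

Result:
major     | avg_credits
----------+------------
Art       | 102        
Chemistry | 79.5       
History   | 93         
Math      | 69         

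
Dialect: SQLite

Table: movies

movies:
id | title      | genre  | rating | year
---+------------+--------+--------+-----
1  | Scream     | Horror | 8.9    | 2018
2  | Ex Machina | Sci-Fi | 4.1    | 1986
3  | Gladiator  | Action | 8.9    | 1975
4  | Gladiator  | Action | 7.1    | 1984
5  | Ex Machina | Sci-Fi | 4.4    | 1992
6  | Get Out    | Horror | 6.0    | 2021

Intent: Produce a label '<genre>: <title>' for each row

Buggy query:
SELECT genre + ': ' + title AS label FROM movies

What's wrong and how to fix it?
Bug: SQLite uses || for string concatenation; + coerces text to numbers (yielding 0)

Fix: Replace + with || to concatenate text

Corrected query:
SELECT genre || ': ' || title AS label FROM movies

Result:
label             
------------------
Horror: Scream    
Sci-Fi: Ex Machina
Action: Gladiator 
Action: Gladiator 
Sci-Fi: Ex Machina
Horror: Get Out   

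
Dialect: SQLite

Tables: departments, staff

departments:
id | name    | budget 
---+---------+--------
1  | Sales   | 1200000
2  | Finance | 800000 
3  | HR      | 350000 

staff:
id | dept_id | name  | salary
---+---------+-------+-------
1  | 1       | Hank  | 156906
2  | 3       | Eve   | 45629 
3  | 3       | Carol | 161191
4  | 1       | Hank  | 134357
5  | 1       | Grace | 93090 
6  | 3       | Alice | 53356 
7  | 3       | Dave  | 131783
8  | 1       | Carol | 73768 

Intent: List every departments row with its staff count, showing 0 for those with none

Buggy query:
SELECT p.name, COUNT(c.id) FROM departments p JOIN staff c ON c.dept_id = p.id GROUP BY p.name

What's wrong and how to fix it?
Bug: INNER JOIN drops departments rows that have no matching staff rows

Fix: Switch to LEFT JOIN to retain unmatched parent rows

Corrected query:
SELECT p.name, COUNT(c.id) FROM departments p LEFT JOIN staff c ON c.dept_id = p.id GROUP BY p.name

Result:
name    | COUNT(c.id)
--------+------------
Finance | 0          
HR      | 4          
Sales   | 4          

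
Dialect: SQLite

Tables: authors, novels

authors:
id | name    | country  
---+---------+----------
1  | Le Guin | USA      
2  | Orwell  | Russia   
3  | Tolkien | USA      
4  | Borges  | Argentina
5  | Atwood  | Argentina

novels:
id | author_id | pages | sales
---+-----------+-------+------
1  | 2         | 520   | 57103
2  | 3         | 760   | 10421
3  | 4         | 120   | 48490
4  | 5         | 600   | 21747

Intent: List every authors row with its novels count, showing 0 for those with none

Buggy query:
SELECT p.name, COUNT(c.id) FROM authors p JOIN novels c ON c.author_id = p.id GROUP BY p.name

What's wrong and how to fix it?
Bug: An inner join excludes parents with zero children

Fix: Use LEFT JOIN so parents without children still appear (COUNT(c.id) gives 0)

Corrected query:
SELECT p.name, COUNT(c.id) FROM authors p LEFT JOIN novels c ON c.author_id = p.id GROUP BY p.name

Result:
name    | COUNT(c.id)
--------+------------
Atwood  | 1          
Borges  | 1          
Le Guin | 0          
Orwell  | 1          
Tolkien | 1          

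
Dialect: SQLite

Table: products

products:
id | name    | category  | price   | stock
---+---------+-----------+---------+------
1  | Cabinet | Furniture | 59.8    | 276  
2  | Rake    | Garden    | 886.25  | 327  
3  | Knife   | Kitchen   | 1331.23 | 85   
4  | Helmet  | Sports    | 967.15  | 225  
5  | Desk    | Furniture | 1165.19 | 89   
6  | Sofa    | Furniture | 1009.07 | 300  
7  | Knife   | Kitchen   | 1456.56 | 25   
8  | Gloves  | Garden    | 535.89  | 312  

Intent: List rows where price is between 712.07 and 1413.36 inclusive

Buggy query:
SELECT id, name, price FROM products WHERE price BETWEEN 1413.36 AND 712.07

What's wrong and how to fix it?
Bug: The bounds are reversed; BETWEEN a AND b requires a <= b to match anything

Fix: Swap the bounds so the smaller value comes first

Corrected query:
SELECT id, name, price FROM products WHERE price BETWEEN 712.07 AND 1413.36

Result:
id | name   | price  
---+--------+--------
2  | Rake   | 886.25 
3  | Knife  | 1331.23
4  | Helmet | 967.15 
5  | Desk   | 1165.19
6  | Sofa   | 1009.07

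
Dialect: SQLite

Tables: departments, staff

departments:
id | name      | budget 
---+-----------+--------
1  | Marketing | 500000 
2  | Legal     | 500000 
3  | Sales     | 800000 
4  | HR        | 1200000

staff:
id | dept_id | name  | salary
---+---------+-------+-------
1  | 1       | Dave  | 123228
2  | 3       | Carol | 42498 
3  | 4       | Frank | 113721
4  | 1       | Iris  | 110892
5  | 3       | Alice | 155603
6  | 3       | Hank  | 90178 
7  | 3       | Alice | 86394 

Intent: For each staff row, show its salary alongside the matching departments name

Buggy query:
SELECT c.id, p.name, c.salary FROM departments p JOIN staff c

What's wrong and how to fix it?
Bug: Missing join condition: each staff row is matched to all departments rows instead of just its own

Fix: Specify the join condition linking the foreign key to the parent id

Corrected query:
SELECT c.id, p.name, c.salary FROM departments p JOIN staff c ON c.dept_id = p.id

Result:
id | name      | salary
---+-----------+-------
1  | Marketing | 123228
2  | Sales     | 42498 
3  | HR        | 113721
4  | Marketing | 110892
5  | Sales     | 155603
6  | Sales     | 90178 
7  | Sales     | 86394 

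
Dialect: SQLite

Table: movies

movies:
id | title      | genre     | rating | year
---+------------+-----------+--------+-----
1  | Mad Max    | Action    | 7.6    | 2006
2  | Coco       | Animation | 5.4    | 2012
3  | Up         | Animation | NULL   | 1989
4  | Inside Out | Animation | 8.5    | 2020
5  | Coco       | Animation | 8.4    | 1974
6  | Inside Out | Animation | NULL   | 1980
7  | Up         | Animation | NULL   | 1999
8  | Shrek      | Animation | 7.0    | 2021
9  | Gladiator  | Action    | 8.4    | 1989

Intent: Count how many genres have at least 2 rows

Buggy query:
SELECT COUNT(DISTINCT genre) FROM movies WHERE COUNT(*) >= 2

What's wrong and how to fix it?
Bug: COUNT(*) cannot appear in WHERE; the per-group count doesn't exist yet

Fix: Use a subquery that GROUPs and filters with HAVING, then count its rows

Corrected query:
SELECT COUNT(*) FROM (SELECT genre FROM movies GROUP BY genre HAVING COUNT(*) >= 2)

Result:
COUNT(*)
--------
2       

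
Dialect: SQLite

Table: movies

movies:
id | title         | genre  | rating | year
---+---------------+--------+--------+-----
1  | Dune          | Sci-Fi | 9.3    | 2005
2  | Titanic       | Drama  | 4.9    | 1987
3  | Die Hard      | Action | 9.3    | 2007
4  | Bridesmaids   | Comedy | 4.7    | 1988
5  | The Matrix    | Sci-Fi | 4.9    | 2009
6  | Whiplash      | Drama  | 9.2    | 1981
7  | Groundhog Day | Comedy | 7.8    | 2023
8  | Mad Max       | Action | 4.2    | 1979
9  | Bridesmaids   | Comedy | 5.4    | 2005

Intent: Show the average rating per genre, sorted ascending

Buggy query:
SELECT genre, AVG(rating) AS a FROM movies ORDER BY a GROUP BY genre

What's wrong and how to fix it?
Bug: ORDER BY appears before GROUP BY; SQL clause order requires GROUP BY first

Fix: Reorder: SELECT … FROM … GROUP BY … ORDER BY …

Corrected query:
SELECT genre, AVG(rating) AS a FROM movies GROUP BY genre ORDER BY a

Result:
genre  | a       
-------+---------
Comedy | 5.966667
Action | 6.75    
Drama  | 7.05    
Sci-Fi | 7.1     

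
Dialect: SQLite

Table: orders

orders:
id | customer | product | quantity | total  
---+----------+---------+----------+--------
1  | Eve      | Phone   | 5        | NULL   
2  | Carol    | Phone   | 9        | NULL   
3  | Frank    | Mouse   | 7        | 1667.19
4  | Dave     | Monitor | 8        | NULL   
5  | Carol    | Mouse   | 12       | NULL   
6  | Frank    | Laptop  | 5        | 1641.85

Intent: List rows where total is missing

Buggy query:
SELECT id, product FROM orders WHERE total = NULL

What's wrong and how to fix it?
Bug: Comparing to NULL with '=' never matches; NULL = NULL is unknown, not true

Fix: Replace '= NULL' with 'IS NULL'

Corrected query:
SELECT id, product FROM orders WHERE total IS NULL

Result:
id | product
---+--------
1  | Phone  
2  | Phone  
4  | Monitor
5  | Mouse  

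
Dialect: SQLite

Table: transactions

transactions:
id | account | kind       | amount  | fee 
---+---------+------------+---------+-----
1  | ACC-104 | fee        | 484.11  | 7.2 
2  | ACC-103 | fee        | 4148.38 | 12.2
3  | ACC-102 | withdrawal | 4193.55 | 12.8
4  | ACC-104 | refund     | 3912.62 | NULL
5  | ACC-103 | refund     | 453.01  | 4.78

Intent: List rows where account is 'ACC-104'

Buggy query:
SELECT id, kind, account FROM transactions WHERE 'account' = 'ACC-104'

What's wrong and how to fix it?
Bug: Single quotes denote string literals in SQL; the column name is being compared as a constant string

Fix: Reference the column as account without single quotes

Corrected query:
SELECT id, kind, account FROM transactions WHERE account = 'ACC-104'

Result:
id | kind   | account
---+--------+--------
1  | fee    | ACC-104
4  | refund | ACC-104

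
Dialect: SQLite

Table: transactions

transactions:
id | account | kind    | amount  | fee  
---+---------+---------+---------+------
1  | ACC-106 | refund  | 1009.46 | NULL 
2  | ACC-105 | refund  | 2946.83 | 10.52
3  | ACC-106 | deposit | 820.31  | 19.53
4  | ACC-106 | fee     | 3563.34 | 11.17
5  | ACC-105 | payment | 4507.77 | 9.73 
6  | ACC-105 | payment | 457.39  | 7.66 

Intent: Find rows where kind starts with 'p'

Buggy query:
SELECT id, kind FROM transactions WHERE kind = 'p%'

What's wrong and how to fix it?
Bug: '=' compares the literal string including the % character; pattern matching needs LIKE

Fix: Replace '=' with LIKE so 'p%' is treated as a pattern

Corrected query:
SELECT id, kind FROM transactions WHERE kind LIKE 'p%'

Result:
id | kind   
---+--------
5  | payment
6  | payment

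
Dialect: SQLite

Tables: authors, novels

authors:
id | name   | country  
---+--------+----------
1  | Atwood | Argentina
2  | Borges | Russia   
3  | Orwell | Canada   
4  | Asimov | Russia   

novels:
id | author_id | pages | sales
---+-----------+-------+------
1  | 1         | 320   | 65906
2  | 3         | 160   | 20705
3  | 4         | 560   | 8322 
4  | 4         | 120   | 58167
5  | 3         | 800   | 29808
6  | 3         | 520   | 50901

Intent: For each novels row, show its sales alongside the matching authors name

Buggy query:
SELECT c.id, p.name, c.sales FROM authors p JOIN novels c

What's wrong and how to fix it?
Bug: JOIN with no ON clause produces a cartesian product; every novels row pairs with every authors row

Fix: Specify the join condition linking the foreign key to the parent id

Corrected query:
SELECT c.id, p.name, c.sales FROM authors p JOIN novels c ON c.author_id = p.id

Result:
id | name   | sales
---+--------+------
1  | Atwood | 65906
2  | Orwell | 20705
3  | Asimov | 8322 
4  | Asimov | 58167
5  | Orwell | 29808
6  | Orwell | 50901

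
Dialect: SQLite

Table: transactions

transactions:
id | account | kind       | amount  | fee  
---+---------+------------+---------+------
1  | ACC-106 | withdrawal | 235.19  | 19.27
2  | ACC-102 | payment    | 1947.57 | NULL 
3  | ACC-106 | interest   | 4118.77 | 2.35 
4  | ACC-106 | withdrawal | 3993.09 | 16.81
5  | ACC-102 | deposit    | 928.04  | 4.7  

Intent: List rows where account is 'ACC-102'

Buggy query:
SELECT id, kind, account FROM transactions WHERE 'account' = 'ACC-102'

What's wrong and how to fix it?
Bug: Single quotes denote string literals in SQL; the column name is being compared as a constant string

Fix: Remove the quotes around the column name (or use double quotes for an identifier)

Corrected query:
SELECT id, kind, account FROM transactions WHERE account = 'ACC-102'

Result:
id | kind    | account
---+---------+--------
2  | payment | ACC-102
5  | deposit | ACC-102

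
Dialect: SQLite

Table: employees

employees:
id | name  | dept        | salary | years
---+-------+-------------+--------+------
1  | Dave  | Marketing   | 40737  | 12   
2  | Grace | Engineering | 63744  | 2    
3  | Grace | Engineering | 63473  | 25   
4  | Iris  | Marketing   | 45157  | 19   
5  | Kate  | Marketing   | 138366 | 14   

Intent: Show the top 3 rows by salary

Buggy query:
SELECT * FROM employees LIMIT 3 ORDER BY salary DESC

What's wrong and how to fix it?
Bug: ORDER BY cannot follow LIMIT; LIMIT is the final clause

Fix: Sort with ORDER BY, then apply LIMIT

Corrected query:
SELECT * FROM employees ORDER BY salary DESC LIMIT 3

Result:
id | name  | dept        | salary | years
---+-------+-------------+--------+------
5  | Kate  | Marketing   | 138366 | 14   
2  | Grace | Engineering | 63744  | 2    
3  | Grace | Engineering | 63473  | 25   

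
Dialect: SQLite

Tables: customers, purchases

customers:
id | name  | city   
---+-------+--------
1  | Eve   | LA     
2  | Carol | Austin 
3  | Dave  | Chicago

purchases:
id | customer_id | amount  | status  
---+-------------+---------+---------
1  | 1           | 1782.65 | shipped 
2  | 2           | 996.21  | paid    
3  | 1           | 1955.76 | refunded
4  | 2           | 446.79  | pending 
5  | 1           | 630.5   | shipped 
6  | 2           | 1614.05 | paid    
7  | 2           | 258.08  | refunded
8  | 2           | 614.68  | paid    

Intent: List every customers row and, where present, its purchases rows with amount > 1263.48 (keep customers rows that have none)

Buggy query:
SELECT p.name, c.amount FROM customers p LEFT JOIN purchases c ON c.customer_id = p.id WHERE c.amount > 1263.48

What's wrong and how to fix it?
Bug: Filtering c.amount in WHERE discards the NULL rows produced by LEFT JOIN, turning it into an inner join

Fix: Move the right-table condition into the ON clause so unmatched parents are kept

Corrected query:
SELECT p.name, c.amount FROM customers p LEFT JOIN purchases c ON c.customer_id = p.id AND c.amount > 1263.48

Result:
name  | amount 
------+--------
Eve   | 1782.65
Eve   | 1955.76
Carol | 1614.05
Dave  | NULL   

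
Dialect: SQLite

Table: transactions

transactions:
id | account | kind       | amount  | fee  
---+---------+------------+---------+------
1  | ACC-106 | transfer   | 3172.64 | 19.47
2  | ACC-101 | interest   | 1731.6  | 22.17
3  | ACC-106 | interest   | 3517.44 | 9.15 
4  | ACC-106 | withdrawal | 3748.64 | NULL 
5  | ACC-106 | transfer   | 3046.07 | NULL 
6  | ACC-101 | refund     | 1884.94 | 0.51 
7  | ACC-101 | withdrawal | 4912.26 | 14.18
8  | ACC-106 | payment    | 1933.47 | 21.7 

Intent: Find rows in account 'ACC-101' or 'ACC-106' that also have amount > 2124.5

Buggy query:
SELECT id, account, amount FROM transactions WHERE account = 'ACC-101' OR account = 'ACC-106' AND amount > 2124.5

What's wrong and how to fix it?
Bug: Without parentheses, AND is evaluated before OR, so the amount filter only applies to the 'ACC-106' branch

Fix: Add parentheses around the OR so the AND applies to both alternatives

Corrected query:
SELECT id, account, amount FROM transactions WHERE (account = 'ACC-101' OR account = 'ACC-106') AND amount > 2124.5

Result:
id | account | amount 
---+---------+--------
1  | ACC-106 | 3172.64
3  | ACC-106 | 3517.44
4  | ACC-106 | 3748.64
5  | ACC-106 | 3046.07
7  | ACC-101 | 4912.26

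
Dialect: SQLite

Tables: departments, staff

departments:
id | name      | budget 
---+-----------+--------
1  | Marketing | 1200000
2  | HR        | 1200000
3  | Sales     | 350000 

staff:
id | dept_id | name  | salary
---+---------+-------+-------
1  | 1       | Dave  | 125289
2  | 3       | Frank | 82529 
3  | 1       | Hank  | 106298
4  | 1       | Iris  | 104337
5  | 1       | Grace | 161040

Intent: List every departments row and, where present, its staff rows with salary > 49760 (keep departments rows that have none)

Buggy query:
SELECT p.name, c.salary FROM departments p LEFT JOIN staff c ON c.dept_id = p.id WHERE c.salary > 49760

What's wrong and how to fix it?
Bug: Filtering c.salary in WHERE discards the NULL rows produced by LEFT JOIN, turning it into an inner join

Fix: Move the right-table condition into the ON clause so unmatched parents are kept

Corrected query:
SELECT p.name, c.salary FROM departments p LEFT JOIN staff c ON c.dept_id = p.id AND c.salary > 49760

Result:
name      | salary
----------+-------
Marketing | 104337
Marketing | 106298
Marketing | 125289
Marketing | 161040
HR        | NULL  
Sales     | 82529 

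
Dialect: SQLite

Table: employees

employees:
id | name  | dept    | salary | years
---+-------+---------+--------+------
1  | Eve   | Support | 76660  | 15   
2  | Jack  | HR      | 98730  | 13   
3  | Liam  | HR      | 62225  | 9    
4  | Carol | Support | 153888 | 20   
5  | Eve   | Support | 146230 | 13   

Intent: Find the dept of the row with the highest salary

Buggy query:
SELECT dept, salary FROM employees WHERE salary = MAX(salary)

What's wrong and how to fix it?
Bug: MAX(salary) is an aggregate and cannot be used directly in WHERE

Fix: Wrap MAX in a scalar subquery so WHERE compares against a single value

Corrected query:
SELECT dept, salary FROM employees WHERE salary = (SELECT MAX(salary) FROM employees)

Result:
dept    | salary
--------+-------
Support | 153888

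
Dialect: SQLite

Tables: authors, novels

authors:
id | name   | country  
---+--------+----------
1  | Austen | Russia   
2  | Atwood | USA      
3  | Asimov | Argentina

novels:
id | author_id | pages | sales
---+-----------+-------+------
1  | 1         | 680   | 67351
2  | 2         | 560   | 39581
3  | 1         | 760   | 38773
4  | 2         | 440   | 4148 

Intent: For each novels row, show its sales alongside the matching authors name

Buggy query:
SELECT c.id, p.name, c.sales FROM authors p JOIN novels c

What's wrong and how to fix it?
Bug: Missing join condition: each novels row is matched to all authors rows instead of just its own

Fix: Add ON c.author_id = p.id to the JOIN

Corrected query:
SELECT c.id, p.name, c.sales FROM authors p JOIN novels c ON c.author_id = p.id

Result:
id | name   | sales
---+--------+------
1  | Austen | 67351
2  | Atwood | 39581
3  | Austen | 38773
4  | Atwood | 4148 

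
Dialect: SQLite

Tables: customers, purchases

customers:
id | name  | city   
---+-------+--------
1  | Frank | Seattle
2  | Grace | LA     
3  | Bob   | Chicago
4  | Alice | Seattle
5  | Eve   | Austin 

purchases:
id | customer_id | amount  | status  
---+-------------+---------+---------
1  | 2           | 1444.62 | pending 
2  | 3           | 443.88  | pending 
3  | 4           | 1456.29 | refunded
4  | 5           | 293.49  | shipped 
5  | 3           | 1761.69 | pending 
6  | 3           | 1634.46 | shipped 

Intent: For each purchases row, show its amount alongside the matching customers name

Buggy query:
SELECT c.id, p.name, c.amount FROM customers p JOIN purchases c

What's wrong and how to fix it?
Bug: Missing join condition: each purchases row is matched to all customers rows instead of just its own

Fix: Specify the join condition linking the foreign key to the parent id

Corrected query:
SELECT c.id, p.name, c.amount FROM customers p JOIN purchases c ON c.customer_id = p.id

Result:
id | name  | amount 
---+-------+--------
1  | Grace | 1444.62
2  | Bob   | 443.88 
3  | Alice | 1456.29
4  | Eve   | 293.49 
5  | Bob   | 1761.69
6  | Bob   | 1634.46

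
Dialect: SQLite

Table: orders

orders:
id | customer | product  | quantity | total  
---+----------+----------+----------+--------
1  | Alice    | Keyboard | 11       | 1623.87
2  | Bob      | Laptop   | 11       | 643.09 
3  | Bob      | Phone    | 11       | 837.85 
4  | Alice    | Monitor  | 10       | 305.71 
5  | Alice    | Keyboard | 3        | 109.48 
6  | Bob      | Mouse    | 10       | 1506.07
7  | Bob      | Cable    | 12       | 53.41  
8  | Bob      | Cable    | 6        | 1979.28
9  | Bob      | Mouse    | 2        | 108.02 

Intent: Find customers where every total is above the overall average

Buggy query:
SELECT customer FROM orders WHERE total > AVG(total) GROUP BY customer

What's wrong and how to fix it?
Bug: WHERE evaluates per row before aggregation, so AVG() is unavailable

Fix: Compute the overall average in a scalar subquery and compare each group's MIN against it in HAVING

Corrected query:
SELECT customer FROM orders GROUP BY customer HAVING MIN(total) > (SELECT AVG(total) FROM orders)

Result:
(no rows)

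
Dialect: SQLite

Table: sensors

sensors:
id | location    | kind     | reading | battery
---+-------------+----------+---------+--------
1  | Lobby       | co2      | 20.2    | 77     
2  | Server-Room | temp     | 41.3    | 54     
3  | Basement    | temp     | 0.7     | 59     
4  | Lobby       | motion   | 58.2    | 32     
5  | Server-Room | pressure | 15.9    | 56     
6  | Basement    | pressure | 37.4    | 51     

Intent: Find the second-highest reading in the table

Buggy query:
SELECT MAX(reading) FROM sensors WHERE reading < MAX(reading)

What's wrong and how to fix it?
Bug: MAX(reading) on the right of the comparison is an aggregate-in-WHERE error

Fix: Compute the overall MAX in a subquery, then take MAX of rows below it

Corrected query:
SELECT MAX(reading) FROM sensors WHERE reading < (SELECT MAX(reading) FROM sensors)

Result:
MAX(reading)
------------
41.3        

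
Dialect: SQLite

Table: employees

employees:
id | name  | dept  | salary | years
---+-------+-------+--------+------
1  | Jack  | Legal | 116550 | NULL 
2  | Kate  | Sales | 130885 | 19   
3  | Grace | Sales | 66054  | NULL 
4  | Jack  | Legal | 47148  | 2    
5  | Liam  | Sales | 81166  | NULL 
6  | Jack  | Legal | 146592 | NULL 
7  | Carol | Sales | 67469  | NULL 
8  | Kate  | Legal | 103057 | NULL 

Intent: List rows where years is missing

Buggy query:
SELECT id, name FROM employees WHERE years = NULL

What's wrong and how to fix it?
Bug: Comparing to NULL with '=' never matches; NULL = NULL is unknown, not true

Fix: Replace '= NULL' with 'IS NULL'

Corrected query:
SELECT id, name FROM employees WHERE years IS NULL

Result:
id | name 
---+------
1  | Jack 
3  | Grace
5  | Liam 
6  | Jack 
7  | Carol
8  | Kate 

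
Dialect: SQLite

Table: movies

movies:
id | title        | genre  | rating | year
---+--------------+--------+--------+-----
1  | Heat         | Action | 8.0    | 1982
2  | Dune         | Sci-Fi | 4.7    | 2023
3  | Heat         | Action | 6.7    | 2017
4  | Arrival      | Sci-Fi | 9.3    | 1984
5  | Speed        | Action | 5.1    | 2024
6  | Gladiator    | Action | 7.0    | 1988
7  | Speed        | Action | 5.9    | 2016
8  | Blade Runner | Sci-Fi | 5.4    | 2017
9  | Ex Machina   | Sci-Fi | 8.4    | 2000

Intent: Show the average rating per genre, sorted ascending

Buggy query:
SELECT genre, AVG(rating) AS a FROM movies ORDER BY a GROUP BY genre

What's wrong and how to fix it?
Bug: ORDER BY appears before GROUP BY; SQL clause order requires GROUP BY first

Fix: Move ORDER BY to the end, after GROUP BY

Corrected query:
SELECT genre, AVG(rating) AS a FROM movies GROUP BY genre ORDER BY a

Result:
genre  | a   
-------+-----
Action | 6.54
Sci-Fi | 6.95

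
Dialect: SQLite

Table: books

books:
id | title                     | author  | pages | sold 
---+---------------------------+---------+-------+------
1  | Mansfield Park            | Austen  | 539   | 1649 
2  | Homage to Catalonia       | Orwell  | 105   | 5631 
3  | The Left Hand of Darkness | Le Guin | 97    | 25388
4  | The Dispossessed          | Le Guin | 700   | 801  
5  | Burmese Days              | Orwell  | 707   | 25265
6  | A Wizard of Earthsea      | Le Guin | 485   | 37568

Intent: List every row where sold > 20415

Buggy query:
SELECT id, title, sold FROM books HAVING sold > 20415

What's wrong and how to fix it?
Bug: This is a non-aggregate query (no GROUP BY, no aggregates), so in SQLite the HAVING clause is invalid here; a row-level condition belongs in WHERE

Fix: Use WHERE for row-level filtering

Corrected query:
SELECT id, title, sold FROM books WHERE sold > 20415

Result:
id | title                     | sold 
---+---------------------------+------
3  | The Left Hand of Darkness | 25388
5  | Burmese Days              | 25265
6  | A Wizard of Earthsea      | 37568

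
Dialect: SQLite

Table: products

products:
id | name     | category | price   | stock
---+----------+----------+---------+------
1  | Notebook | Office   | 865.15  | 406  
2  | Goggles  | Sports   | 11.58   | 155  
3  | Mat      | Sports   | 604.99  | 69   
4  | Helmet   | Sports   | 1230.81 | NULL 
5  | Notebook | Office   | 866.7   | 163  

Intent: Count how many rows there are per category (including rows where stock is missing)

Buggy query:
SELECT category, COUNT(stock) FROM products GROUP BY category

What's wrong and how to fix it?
Bug: COUNT(column) counts non-NULL values only; rows with NULL stock aren't counted

Fix: Use COUNT(*) to count all rows regardless of NULL

Corrected query:
SELECT category, COUNT(*) FROM products GROUP BY category

Result:
category | COUNT(*)
---------+---------
Office   | 2       
Sports   | 3       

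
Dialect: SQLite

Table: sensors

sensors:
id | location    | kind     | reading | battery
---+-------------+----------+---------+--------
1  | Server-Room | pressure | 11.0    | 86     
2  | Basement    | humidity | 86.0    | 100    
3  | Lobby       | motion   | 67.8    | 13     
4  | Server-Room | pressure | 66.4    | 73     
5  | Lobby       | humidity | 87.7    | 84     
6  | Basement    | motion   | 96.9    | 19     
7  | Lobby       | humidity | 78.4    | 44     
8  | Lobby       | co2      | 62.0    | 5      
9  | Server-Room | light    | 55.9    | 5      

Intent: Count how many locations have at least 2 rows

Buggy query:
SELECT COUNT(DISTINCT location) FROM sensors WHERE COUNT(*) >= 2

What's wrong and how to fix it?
Bug: WHERE filters individual rows, not groups, so a group-level COUNT is invalid there

Fix: Use a subquery that GROUPs and filters with HAVING, then count its rows

Corrected query:
SELECT COUNT(*) FROM (SELECT location FROM sensors GROUP BY location HAVING COUNT(*) >= 2)

Result:
COUNT(*)
--------
3       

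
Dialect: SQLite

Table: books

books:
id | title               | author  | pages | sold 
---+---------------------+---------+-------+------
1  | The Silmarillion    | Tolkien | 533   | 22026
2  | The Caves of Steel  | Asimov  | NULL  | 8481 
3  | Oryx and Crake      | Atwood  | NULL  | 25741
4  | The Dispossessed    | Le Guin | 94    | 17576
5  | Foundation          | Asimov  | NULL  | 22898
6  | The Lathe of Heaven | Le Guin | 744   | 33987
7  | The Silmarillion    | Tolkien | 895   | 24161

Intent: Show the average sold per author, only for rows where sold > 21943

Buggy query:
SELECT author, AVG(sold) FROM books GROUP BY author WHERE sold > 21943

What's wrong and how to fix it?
Bug: Row-level WHERE must come before GROUP BY in the clause order

Fix: Move the WHERE clause before GROUP BY

Corrected query:
SELECT author, AVG(sold) FROM books WHERE sold > 21943 GROUP BY author

Result:
author  | AVG(sold)
--------+----------
Asimov  | 22898    
Atwood  | 25741    
Le Guin | 33987    
Tolkien | 23093.5  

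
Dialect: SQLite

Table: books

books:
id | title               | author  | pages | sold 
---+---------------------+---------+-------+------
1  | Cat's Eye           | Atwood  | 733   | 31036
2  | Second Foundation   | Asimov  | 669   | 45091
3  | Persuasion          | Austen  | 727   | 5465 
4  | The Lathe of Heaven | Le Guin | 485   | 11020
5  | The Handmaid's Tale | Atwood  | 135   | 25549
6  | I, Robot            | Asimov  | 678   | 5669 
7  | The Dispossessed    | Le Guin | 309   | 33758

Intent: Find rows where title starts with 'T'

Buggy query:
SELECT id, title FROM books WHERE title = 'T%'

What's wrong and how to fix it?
Bug: '=' compares the literal string including the % character; pattern matching needs LIKE

Fix: Replace '=' with LIKE so 'T%' is treated as a pattern

Corrected query:
SELECT id, title FROM books WHERE title LIKE 'T%'

Result:
id | title              
---+--------------------
4  | The Lathe of Heaven
5  | The Handmaid's Tale
7  | The Dispossessed   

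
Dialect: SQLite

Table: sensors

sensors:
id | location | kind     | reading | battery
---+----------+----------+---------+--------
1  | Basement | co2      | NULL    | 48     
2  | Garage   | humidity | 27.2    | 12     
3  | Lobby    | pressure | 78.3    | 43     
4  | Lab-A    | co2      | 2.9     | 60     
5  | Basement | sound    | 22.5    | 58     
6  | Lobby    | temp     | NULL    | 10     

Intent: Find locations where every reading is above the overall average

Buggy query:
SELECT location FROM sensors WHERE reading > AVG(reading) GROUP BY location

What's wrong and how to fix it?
Bug: AVG() is an aggregate; it can't sit directly in WHERE

Fix: Compute the overall average in a scalar subquery and compare each group's MIN against it in HAVING

Corrected query:
SELECT location FROM sensors GROUP BY location HAVING MIN(reading) > (SELECT AVG(reading) FROM sensors)

Result:
location
--------
Lobby   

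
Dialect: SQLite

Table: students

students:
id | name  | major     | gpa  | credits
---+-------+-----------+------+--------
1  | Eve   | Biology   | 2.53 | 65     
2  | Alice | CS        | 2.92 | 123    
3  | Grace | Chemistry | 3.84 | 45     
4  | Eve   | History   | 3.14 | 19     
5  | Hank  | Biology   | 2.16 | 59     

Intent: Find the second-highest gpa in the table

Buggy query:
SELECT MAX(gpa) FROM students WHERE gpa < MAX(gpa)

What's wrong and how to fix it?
Bug: MAX(gpa) on the right of the comparison is an aggregate-in-WHERE error

Fix: Compute the overall MAX in a subquery, then take MAX of rows below it

Corrected query:
SELECT MAX(gpa) FROM students WHERE gpa < (SELECT MAX(gpa) FROM students)

Result:
MAX(gpa)
--------
3.14    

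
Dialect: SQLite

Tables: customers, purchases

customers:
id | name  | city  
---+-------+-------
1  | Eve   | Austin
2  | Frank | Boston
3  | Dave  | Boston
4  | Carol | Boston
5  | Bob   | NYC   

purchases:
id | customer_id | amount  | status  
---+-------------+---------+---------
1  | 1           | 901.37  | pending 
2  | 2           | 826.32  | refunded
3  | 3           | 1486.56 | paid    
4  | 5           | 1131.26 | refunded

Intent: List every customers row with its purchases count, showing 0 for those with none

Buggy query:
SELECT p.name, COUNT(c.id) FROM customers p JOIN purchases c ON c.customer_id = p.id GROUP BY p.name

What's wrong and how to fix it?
Bug: INNER JOIN drops customers rows that have no matching purchases rows

Fix: Switch to LEFT JOIN to retain unmatched parent rows

Corrected query:
SELECT p.name, COUNT(c.id) FROM customers p LEFT JOIN purchases c ON c.customer_id = p.id GROUP BY p.name

Result:
name  | COUNT(c.id)
------+------------
Bob   | 1          
Carol | 0          
Dave  | 1          
Eve   | 1          
Frank | 1          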